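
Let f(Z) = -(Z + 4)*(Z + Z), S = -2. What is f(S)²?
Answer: 64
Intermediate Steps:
f(Z) = -2*Z*(4 + Z) (f(Z) = -(4 + Z)*2*Z = -2*Z*(4 + Z))
f(S)² = (-2*(-2)*(4 - 2))² = (-2*(-2)*2)² = 8² = 64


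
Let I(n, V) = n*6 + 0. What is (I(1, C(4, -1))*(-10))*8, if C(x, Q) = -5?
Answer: -480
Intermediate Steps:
I(n, V) = 6*n (I(n, V) = 6*n + 0 = 6*n)
(I(1, C(4, -1))*(-10))*8 = ((6*1)*(-10))*8 = (6*(-10))*8 = -60*8 = -480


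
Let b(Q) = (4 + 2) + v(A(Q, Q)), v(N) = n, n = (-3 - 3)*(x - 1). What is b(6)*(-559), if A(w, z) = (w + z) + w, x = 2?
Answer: 0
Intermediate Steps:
A(w, z) = z + 2*w
n = -6 (n = (-3 - 3)*(2 - 1) = -6*1 = -6)
v(N) = -6
b(Q) = 0 (b(Q) = (4 + 2) - 6 = 6 - 6 = 0)
b(6)*(-559) = 0*(-559) = 0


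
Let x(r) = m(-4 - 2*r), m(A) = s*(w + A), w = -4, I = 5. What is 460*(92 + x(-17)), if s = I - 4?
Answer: 54280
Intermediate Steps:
s = 1 (s = 5 - 4 = 1)
m(A) = -4 + A (m(A) = 1*(-4 + A) = -4 + A)
x(r) = -8 - 2*r (x(r) = -4 + (-4 - 2*r) = -8 - 2*r)
460*(92 + x(-17)) = 460*(92 + (-8 - 2*(-17))) = 460*(92 + (-8 + 34)) = 460*(92 + 26) = 460*118 = 54280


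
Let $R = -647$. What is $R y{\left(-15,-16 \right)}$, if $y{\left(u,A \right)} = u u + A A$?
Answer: $-311207$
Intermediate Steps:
$y{\left(u,A \right)} = A^{2} + u^{2}$ ($y{\left(u,A \right)} = u^{2} + A^{2} = A^{2} + u^{2}$)
$R y{\left(-15,-16 \right)} = - 647 \left(\left(-16\right)^{2} + \left(-15\right)^{2}\right) = - 647 \left(256 + 225\right) = \left(-647\right) 481 = -311207$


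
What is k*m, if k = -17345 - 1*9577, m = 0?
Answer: 0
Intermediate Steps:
k = -26922 (k = -17345 - 9577 = -26922)
k*m = -26922*0 = 0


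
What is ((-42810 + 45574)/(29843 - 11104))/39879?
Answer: 2764/747292581 ≈ 3.6987e-6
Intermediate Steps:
((-42810 + 45574)/(29843 - 11104))/39879 = (2764/18739)*(1/39879) = 2764/747292581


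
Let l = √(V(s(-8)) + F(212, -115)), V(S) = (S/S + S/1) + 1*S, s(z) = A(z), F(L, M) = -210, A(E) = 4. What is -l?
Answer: -I*√201 ≈ -14.177*I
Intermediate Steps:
s(z) = 4
V(S) = 1 + 2*S (V(S) = (1 + S*1) + S = (1 + S) + S = 1 + 2*S)
l = I*√201 (l = √((1 + 2*4) - 210) = √((1 + 8) - 210) = √(9 - 210) = √(-201) = I*√201 ≈ 14.177*I)
-l = -I*√201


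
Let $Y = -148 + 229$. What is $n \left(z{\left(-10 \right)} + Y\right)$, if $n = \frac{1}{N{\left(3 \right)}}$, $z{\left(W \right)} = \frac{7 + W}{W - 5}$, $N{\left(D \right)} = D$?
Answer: $\frac{406}{15} \approx 27.067$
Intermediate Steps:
$z{\left(W \right)} = \frac{7 + W}{-5 + W}$
$Y = 81$
$n = \frac{1}{3} \approx 0.33333$
$n \left(z{\left(-10 \right)} + Y\right) = \frac{\frac{7 - 10}{-5 - 10} + 81}{3} = \frac{\frac{1}{-15} \left(-3\right) + 81}{3} = \frac{\left(- \frac{1}{15}\right) \left(-3\right) + 81}{3} = \frac{\frac{1}{5} + 81}{3} = \frac{1}{3} \cdot \frac{406}{5} = \frac{406}{15}$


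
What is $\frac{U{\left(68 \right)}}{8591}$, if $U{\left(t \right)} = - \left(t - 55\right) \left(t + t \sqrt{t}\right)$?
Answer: $- \frac{884}{8591} - \frac{1768 \sqrt{17}}{8591} \approx -0.95142$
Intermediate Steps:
$U{\left(t \right)} = - \left(-55 + t\right) \left(t + t^{\frac{3}{2}}\right)$
$\frac{U{\left(68 \right)}}{8591} = \frac{- 68^{2} - 68^{\frac{5}{2}} + 55 \cdot 68 + 55 \cdot 68^{\frac{3}{2}}}{8591} = \left(\left(-1\right) 4624 - 9248 \sqrt{17} + 3740 + 55 \cdot 136 \sqrt{17}\right) \frac{1}{8591} = \left(-4624 - 9248 \sqrt{17} + 3740 + 7480 \sqrt{17}\right) \frac{1}{8591} = \left(-884 - 1768 \sqrt{17}\right) \frac{1}{8591} = - \frac{884}{8591} - \frac{1768 \sqrt{17}}{8591}$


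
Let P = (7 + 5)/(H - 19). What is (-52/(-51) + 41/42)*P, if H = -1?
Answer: -285/238 ≈ -1.1975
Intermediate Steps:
P = -⅗ (P = (7 + 5)/(-1 - 19) = 12/(-20) = 12*(-1/20) = -⅗ ≈ -0.60000)
(-52/(-51) + 41/42)*P = (-52/(-51) + 41/42)*(-⅗) = (-52*(-1/51) + 41*(1/42))*(-⅗) = (52/51 + 41/42)*(-⅗) = (475/238)*(-⅗) = -285/238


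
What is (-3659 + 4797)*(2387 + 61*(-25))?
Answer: 980956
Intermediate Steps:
(-3659 + 4797)*(2387 + 61*(-25)) = 1138*(2387 - 1525) = 1138*862 = 980956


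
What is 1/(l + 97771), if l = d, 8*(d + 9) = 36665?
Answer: 8/818761 ≈ 9.7709e-6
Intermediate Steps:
d = 36593/8 (d = -9 + (⅛)*36665 = -9 + 36665/8 = 36593/8 ≈ 4574.1)
l = 36593/8 ≈ 4574.1
1/(l + 97771) = 1/(36593/8 + 97771) = 1/(818761/8) = 8/818761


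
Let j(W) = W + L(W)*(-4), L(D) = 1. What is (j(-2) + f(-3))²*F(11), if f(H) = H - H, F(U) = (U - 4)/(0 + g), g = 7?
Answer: 36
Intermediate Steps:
F(U) = -4/7 + U/7 (F(U) = (U - 4)/(0 + 7) = (-4 + U)/7 = (-4 + U)*(⅐) = -4/7 + U/7)
f(H) = 0
j(W) = -4 + W (j(W) = W + 1*(-4) = W - 4 = -4 + W)
(j(-2) + f(-3))²*F(11) = ((-4 - 2) + 0)²*(-4/7 + (⅐)*11) = (-6 + 0)²*(-4/7 + 11/7) = (-6)²*1 = 36*1 = 36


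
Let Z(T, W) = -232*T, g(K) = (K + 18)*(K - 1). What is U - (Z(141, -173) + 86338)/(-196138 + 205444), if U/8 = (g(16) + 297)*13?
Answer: 390490171/4653 ≈ 83922.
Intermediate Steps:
g(K) = (-1 + K)*(18 + K) (g(K) = (18 + K)*(-1 + K) = (-1 + K)*(18 + K))
U = 83928 (U = 8*(((-18 + 16² + 17*16) + 297)*13) = 8*(((-18 + 256 + 272) + 297)*13) = 8*((510 + 297)*13) = 8*(807*13) = 8*10491 = 83928)
U - (Z(141, -173) + 86338)/(-196138 + 205444) = 83928 - (-232*141 + 86338)/(-196138 + 205444) = 83928 - (-32712 + 86338)/9306 = 83928 - 53626/9306 = 83928 - 1*26813/4653 = 83928 - 26813/4653 = 390490171/4653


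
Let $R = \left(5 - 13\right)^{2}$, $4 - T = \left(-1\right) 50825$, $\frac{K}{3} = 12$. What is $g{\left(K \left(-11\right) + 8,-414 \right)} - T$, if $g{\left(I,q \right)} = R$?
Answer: $-50765$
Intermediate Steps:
$K = 36$ ($K = 3 \cdot 12 = 36$)
$T = 50829$ ($T = 4 - \left(-1\right) 50825 = 4 - -50825 = 4 + 50825 = 50829$)
$R = 64$ ($R = \left(-8\right)^{2} = 64$)
$g{\left(I,q \right)} = 64$
$g{\left(K \left(-11\right) + 8,-414 \right)} - T = 64 - 50829 = -50765$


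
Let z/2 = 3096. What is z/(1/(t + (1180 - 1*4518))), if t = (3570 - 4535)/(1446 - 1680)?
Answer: -268363688/13 ≈ -2.0643e+7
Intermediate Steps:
z = 6192 (z = 2*3096 = 6192)
t = 965/234 (t = -965/(-234) = -965*(-1/234) = 965/234 ≈ 4.1239)
z/(1/(t + (1180 - 1*4518))) = 6192/(1/(965/234 + (1180 - 1*4518))) = 6192/(1/(965/234 + (1180 - 4518))) = 6192/(1/(965/234 - 3338)) = 6192/(1/(-780127/234)) = 6192/(-234/780127) = 6192*(-780127/234) = -268363688/13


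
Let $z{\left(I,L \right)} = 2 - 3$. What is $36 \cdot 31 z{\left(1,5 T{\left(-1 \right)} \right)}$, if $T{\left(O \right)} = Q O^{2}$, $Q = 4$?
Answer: $-1116$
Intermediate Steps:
$T{\left(O \right)} = 4 O^{2}$
$z{\left(I,L \right)} = -1$
$36 \cdot 31 z{\left(1,5 T{\left(-1 \right)} \right)} = 36 \cdot 31 \left(-1\right) = 1116 \left(-1\right) = -1116$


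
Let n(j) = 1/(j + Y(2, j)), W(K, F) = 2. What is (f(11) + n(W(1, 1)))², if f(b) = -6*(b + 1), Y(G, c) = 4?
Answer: 185761/36 ≈ 5160.0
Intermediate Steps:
f(b) = -6 - 6*b (f(b) = -6*(1 + b) = -6 - 6*b)
n(j) = 1/(4 + j) (n(j) = 1/(j + 4) = 1/(4 + j))
(f(11) + n(W(1, 1)))² = ((-6 - 6*11) + 1/(4 + 2))² = ((-6 - 66) + 1/6)² = (-72 + ⅙)² = (-431/6)² = 185761/36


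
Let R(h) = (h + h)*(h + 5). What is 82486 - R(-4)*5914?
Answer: 129798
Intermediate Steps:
R(h) = 2*h*(5 + h) (R(h) = (2*h)*(5 + h) = 2*h*(5 + h))
82486 - R(-4)*5914 = 82486 - 2*(-4)*(5 - 4)*5914 = 82486 - 2*(-4)*1*5914 = 82486 - (-8)*5914 = 82486 - 1*(-47312) = 82486 + 47312 = 129798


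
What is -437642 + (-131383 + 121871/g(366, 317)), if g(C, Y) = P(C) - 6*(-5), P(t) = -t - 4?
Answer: -193590371/340 ≈ -5.6938e+5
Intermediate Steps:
P(t) = -4 - t
g(C, Y) = 26 - C (g(C, Y) = (-4 - C) - 6*(-5) = (-4 - C) + 30 = 26 - C)
-437642 + (-131383 + 121871/g(366, 317)) = -437642 + (-131383 + 121871/(26 - 1*366)) = -437642 + (-131383 + 121871/(26 - 366)) = -437642 + (-131383 + 121871/(-340)) = -437642 + (-131383 + 121871*(-1/340)) = -437642 + (-131383 - 121871/340) = -437642 - 44792091/340 = -193590371/340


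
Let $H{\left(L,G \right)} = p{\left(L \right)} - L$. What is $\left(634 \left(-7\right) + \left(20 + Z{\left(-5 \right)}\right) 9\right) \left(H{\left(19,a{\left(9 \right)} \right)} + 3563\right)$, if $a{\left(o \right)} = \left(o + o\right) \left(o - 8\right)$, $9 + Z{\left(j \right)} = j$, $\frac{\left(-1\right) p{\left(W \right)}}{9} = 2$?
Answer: $-15457984$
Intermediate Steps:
$p{\left(W \right)} = -18$ ($p{\left(W \right)} = \left(-9\right) 2 = -18$)
$Z{\left(j \right)} = -9 + j$
$a{\left(o \right)} = 2 o \left(-8 + o\right)$
$H{\left(L,G \right)} = -18 - L$
$\left(634 \left(-7\right) + \left(20 + Z{\left(-5 \right)}\right) 9\right) \left(H{\left(19,a{\left(9 \right)} \right)} + 3563\right) = \left(634 \left(-7\right) + \left(20 - 14\right) 9\right) \left(\left(-18 - 19\right) + 3563\right) = \left(-4438 + \left(20 - 14\right) 9\right) \left(\left(-18 - 19\right) + 3563\right) = \left(-4438 + 6 \cdot 9\right) \left(-37 + 3563\right) = \left(-4438 + 54\right) 3526 = \left(-4384\right) 3526 = -15457984$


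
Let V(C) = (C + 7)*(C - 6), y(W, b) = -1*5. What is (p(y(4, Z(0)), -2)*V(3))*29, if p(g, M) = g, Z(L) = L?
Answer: 4350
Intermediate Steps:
y(W, b) = -5
V(C) = (-6 + C)*(7 + C) (V(C) = (7 + C)*(-6 + C) = (-6 + C)*(7 + C))
(p(y(4, Z(0)), -2)*V(3))*29 = -5*(-42 + 3 + 3²)*29 = -5*(-42 + 3 + 9)*29 = -5*(-30)*29 = 150*29 = 4350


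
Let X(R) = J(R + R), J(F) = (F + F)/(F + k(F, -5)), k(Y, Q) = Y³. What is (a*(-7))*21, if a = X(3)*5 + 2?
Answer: -12348/37 ≈ -333.73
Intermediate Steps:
J(F) = 2*F/(F + F³) (J(F) = (F + F)/(F + F³) = (2*F)/(F + F³) = 2*F/(F + F³))
X(R) = 2/(1 + 4*R²) (X(R) = 2/(1 + (R + R)²) = 2/(1 + (2*R)²) = 2/(1 + 4*R²))
a = 84/37 (a = (2/(1 + 4*3²))*5 + 2 = (2/(1 + 4*9))*5 + 2 = (2/(1 + 36))*5 + 2 = (2/37)*5 + 2 = 10/37 + 2 = 84/37 ≈ 2.2703)
(a*(-7))*21 = ((84/37)*(-7))*21 = -588/37*21 = -12348/37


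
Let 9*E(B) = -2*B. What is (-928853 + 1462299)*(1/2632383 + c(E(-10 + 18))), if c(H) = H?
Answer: -2496415789786/2632383 ≈ -9.4835e+5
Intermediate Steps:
E(B) = -2*B/9 (E(B) = (-2*B)/9 = -2*B/9)
(-928853 + 1462299)*(1/2632383 + c(E(-10 + 18))) = (-928853 + 1462299)*(1/2632383 - 2*(-10 + 18)/9) = 533446*(1/2632383 - 2/9*8) = 533446*(1/2632383 - 16/9) = 533446*(-4679791/2632383) = -2496415789786/2632383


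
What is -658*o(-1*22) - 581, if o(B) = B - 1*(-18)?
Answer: 2051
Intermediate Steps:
o(B) = 18 + B (o(B) = B + 18 = 18 + B)
-658*o(-1*22) - 581 = -658*(18 - 1*22) - 581 = -658*(18 - 22) - 581 = -658*(-4) - 581 = 2632 - 581 = 2051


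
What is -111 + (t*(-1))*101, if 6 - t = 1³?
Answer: -616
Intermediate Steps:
t = 5 (t = 6 - 1*1³ = 6 - 1*1 = 6 - 1 = 5)
-111 + (t*(-1))*101 = -111 + (5*(-1))*101 = -111 - 5*101 = -111 - 505 = -616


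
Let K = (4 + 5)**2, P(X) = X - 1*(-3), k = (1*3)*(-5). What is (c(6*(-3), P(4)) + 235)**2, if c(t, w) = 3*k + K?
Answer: 73441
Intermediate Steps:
k = -15 (k = 3*(-5) = -15)
P(X) = 3 + X (P(X) = X + 3 = 3 + X)
K = 81 (K = 9**2 = 81)
c(t, w) = 36 (c(t, w) = 3*(-15) + 81 = -45 + 81 = 36)
(c(6*(-3), P(4)) + 235)**2 = (36 + 235)**2 = 271**2 = 73441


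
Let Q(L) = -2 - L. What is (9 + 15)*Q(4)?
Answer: -144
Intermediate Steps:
(9 + 15)*Q(4) = (9 + 15)*(-2 - 1*4) = 24*(-2 - 4) = 24*(-6) = -144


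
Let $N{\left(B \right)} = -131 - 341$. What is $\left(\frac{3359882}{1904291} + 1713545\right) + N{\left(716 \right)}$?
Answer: $\frac{3262192856125}{1904291} \approx 1.7131 \cdot 10^{6}$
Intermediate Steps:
$N{\left(B \right)} = -472$
$\left(\frac{3359882}{1904291} + 1713545\right) + N{\left(716 \right)} = \left(\frac{3359882}{1904291} + 1713545\right) - 472 = \frac{3263091681477}{1904291} - 472 = \frac{3262192856125}{1904291}$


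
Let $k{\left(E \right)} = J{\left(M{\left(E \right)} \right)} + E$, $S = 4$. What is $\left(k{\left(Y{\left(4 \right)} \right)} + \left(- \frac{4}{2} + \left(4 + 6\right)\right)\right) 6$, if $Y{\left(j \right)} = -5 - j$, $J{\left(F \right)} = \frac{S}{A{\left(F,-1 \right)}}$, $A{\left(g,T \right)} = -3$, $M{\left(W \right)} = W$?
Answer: $-14$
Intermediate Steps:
$J{\left(F \right)} = - \frac{4}{3}$ ($J{\left(F \right)} = \frac{4}{-3} = 4 \left(- \frac{1}{3}\right) = - \frac{4}{3}$)
$k{\left(E \right)} = - \frac{4}{3} + E$
$\left(k{\left(Y{\left(4 \right)} \right)} + \left(- \frac{4}{2} + \left(4 + 6\right)\right)\right) 6 = \left(\left(- \frac{4}{3} - 9\right) + \left(- \frac{4}{2} + \left(4 + 6\right)\right)\right) 6 = \left(\left(- \frac{4}{3} - 9\right) + \left(\left(-4\right) \frac{1}{2} + 10\right)\right) 6 = \left(\left(- \frac{4}{3} - 9\right) + \left(-2 + 10\right)\right) 6 = \left(- \frac{31}{3} + 8\right) 6 = \left(- \frac{7}{3}\right) 6 = -14$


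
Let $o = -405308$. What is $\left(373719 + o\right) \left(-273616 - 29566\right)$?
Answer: $9577216198$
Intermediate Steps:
$\left(373719 + o\right) \left(-273616 - 29566\right) = \left(373719 - 405308\right) \left(-273616 - 29566\right) = \left(-31589\right) \left(-303182\right) = 9577216198$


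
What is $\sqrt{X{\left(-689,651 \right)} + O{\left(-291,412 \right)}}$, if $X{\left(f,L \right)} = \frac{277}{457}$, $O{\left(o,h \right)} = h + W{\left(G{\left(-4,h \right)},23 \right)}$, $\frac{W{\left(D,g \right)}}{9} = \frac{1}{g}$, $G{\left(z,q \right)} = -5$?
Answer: $\frac{2 \sqrt{11407104794}}{10511} \approx 20.322$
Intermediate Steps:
$W{\left(D,g \right)} = \frac{9}{g}$
$O{\left(o,h \right)} = \frac{9}{23} + h$ ($O{\left(o,h \right)} = h + \frac{9}{23} = \frac{9}{23} + h$)
$X{\left(f,L \right)} = \frac{277}{457}$ ($X{\left(f,L \right)} = 277 \cdot \frac{1}{457} = \frac{277}{457}$)
$\sqrt{X{\left(-689,651 \right)} + O{\left(-291,412 \right)}} = \sqrt{\frac{277}{457} + \left(\frac{9}{23} + 412\right)} = \sqrt{\frac{277}{457} + \frac{9485}{23}} = \sqrt{\frac{4341016}{10511}} = \frac{2 \sqrt{11407104794}}{10511}$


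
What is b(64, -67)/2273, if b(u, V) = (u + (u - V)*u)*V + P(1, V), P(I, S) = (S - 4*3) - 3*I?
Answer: -566098/2273 ≈ -249.05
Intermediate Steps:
P(I, S) = -12 + S - 3*I (P(I, S) = (S - 12) - 3*I = (-12 + S) - 3*I = -12 + S - 3*I)
b(u, V) = -15 + V + V*(u + u*(u - V)) (b(u, V) = (u + (u - V)*u)*V + (-12 + V - 3*1) = (u + u*(u - V))*V + (-12 + V - 3) = V*(u + u*(u - V)) + (-15 + V) = -15 + V + V*(u + u*(u - V)))
b(64, -67)/2273 = (-15 - 67 - 67*64 - 67*64**2 - 1*64*(-67)**2)/2273 = (-15 - 67 - 4288 - 67*4096 - 1*64*4489)*(1/2273) = (-15 - 67 - 4288 - 274432 - 287296)*(1/2273) = -566098*1/2273 = -566098/2273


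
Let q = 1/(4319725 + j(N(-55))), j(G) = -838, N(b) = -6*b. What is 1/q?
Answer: 4318887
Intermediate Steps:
q = 1/4318887 (q = 1/(4319725 - 838) = 1/4318887 ≈ 2.3154e-7)
1/q = 1/(1/4318887) = 4318887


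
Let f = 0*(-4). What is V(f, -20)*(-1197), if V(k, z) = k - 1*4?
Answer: 4788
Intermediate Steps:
f = 0
V(k, z) = -4 + k (V(k, z) = k - 4 = -4 + k)
V(f, -20)*(-1197) = (-4 + 0)*(-1197) = -4*(-1197) = 4788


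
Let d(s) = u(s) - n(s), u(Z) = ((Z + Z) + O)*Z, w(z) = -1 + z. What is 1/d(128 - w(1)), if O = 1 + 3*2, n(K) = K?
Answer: 1/33536 ≈ 2.9819e-5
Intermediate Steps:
O = 7 (O = 1 + 6 = 7)
u(Z) = Z*(7 + 2*Z) (u(Z) = ((Z + Z) + 7)*Z = (2*Z + 7)*Z = (7 + 2*Z)*Z = Z*(7 + 2*Z))
d(s) = -s + s*(7 + 2*s) (d(s) = s*(7 + 2*s) - s = -s + s*(7 + 2*s))
1/d(128 - w(1)) = 1/(2*(128 - (-1 + 1))*(3 + (128 - (-1 + 1)))) = 1/(2*(128 - 1*0)*(3 + (128 - 1*0))) = 1/(2*(128 + 0)*(3 + (128 + 0))) = 1/(2*128*(3 + 128)) = 1/(2*128*131) = 1/33536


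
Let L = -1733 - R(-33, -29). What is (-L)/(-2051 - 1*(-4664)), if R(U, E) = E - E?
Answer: 1733/2613 ≈ 0.66322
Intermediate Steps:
R(U, E) = 0
L = -1733 (L = -1733 - 1*0 = -1733 + 0 = -1733)
(-L)/(-2051 - 1*(-4664)) = (-1*(-1733))/(-2051 - 1*(-4664)) = 1733/(-2051 + 4664) = 1733/2613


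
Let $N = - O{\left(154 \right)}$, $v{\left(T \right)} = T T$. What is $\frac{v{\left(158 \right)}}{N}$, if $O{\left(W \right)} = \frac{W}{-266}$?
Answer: $\frac{474316}{11} \approx 43120.0$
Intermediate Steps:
$v{\left(T \right)} = T^{2}$
$O{\left(W \right)} = - \frac{W}{266}$ ($O{\left(W \right)} = W \left(- \frac{1}{266}\right) = - \frac{W}{266}$)
$N = \frac{11}{19}$ ($N = - \frac{\left(-1\right) 154}{266} = \left(-1\right) \left(- \frac{11}{19}\right) = \frac{11}{19} \approx 0.57895$)
$\frac{v{\left(158 \right)}}{N} = \frac{158^{2}}{\frac{11}{19}} = 24964 \cdot \frac{19}{11} = \frac{474316}{11}$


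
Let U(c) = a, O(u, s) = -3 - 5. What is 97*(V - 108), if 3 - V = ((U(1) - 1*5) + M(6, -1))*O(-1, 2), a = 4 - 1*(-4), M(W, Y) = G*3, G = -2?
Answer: -12513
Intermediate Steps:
M(W, Y) = -6 (M(W, Y) = -2*3 = -6)
a = 8 (a = 4 + 4 = 8)
O(u, s) = -8
U(c) = 8
V = -21 (V = 3 - ((8 - 1*5) - 6)*(-8) = 3 - ((8 - 5) - 6)*(-8) = 3 - (3 - 6)*(-8) = 3 - (-3)*(-8) = 3 - 1*24 = 3 - 24 = -21)
97*(V - 108) = 97*(-21 - 108) = 97*(-129) = -12513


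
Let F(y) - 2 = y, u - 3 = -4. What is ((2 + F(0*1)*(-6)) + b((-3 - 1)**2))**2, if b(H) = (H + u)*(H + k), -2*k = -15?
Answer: 469225/4 ≈ 1.1731e+5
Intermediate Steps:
u = -1 (u = 3 - 4 = -1)
k = 15/2 (k = -1/2*(-15) = 15/2 ≈ 7.5000)
F(y) = 2 + y
b(H) = (-1 + H)*(15/2 + H) (b(H) = (H - 1)*(H + 15/2) = (-1 + H)*(15/2 + H))
((2 + F(0*1)*(-6)) + b((-3 - 1)**2))**2 = ((2 + (2 + 0*1)*(-6)) + (-15/2 + ((-3 - 1)**2)**2 + 13*(-3 - 1)**2/2))**2 = ((2 + (2 + 0)*(-6)) + (-15/2 + ((-4)**2)**2 + (13/2)*(-4)**2))**2 = ((2 + 2*(-6)) + (-15/2 + 16**2 + (13/2)*16))**2 = ((2 - 12) + (-15/2 + 256 + 104))**2 = (-10 + 705/2)**2 = (685/2)**2 = 469225/4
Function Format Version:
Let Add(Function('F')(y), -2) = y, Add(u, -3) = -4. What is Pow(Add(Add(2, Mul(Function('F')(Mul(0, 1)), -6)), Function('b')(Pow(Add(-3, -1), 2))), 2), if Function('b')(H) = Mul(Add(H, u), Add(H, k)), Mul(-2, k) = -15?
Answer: Rational(469225, 4) ≈ 1.1731e+5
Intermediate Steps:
u = -1 (u = Add(3, -4) = -1)
k = Rational(15, 2) (k = Mul(Rational(-1, 2), -15) = Rational(15, 2) ≈ 7.5000)
Function('F')(y) = Add(2, y)
Function('b')(H) = Mul(Add(-1, H), Add(Rational(15, 2), H)) (Function('b')(H) = Mul(Add(H, -1), Add(H, Rational(15, 2))) = Mul(Add(-1, H), Add(Rational(15, 2), H)))
Pow(Add(Add(2, Mul(Function('F')(Mul(0, 1)), -6)), Function('b')(Pow(Add(-3, -1), 2))), 2) = Pow(Add(Add(2, Mul(Add(2, Mul(0, 1)), -6)), Add(Rational(-15, 2), Pow(Pow(Add(-3, -1), 2), 2), Mul(Rational(13, 2), Pow(Add(-3, -1), 2)))), 2) = Pow(Add(Add(2, Mul(Add(2, 0), -6)), Add(Rational(-15, 2), Pow(Pow(-4, 2), 2), Mul(Rational(13, 2), Pow(-4, 2)))), 2) = Pow(Add(Add(2, Mul(2, -6)), Add(Rational(-15, 2), Pow(16, 2), Mul(Rational(13, 2), 16))), 2) = Pow(Add(Add(2, -12), Add(Rational(-15, 2), 256, 104)), 2) = Pow(Add(-10, Rational(705, 2)), 2) = Pow(Rational(685, 2), 2) = Rational(469225, 4)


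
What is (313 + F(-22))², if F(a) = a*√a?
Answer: 87321 - 13772*I*√22 ≈ 87321.0 - 64596.0*I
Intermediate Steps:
F(a) = a^(3/2)
(313 + F(-22))² = (313 + (-22)^(3/2))² = (313 - 22*I*√22)²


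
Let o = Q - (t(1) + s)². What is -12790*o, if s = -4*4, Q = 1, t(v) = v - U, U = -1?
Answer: 2494050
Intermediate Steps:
t(v) = 1 + v (t(v) = v - 1*(-1) = v + 1 = 1 + v)
s = -16
o = -195 (o = 1 - ((1 + 1) - 16)² = 1 - (2 - 16)² = 1 - 1*(-14)² = 1 - 1*196 = 1 - 196 = -195)
-12790*o = -12790*(-195) = 2494050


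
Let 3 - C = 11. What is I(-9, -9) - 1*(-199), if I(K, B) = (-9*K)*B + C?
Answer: -538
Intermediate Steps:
C = -8 (C = 3 - 1*11 = 3 - 11 = -8)
I(K, B) = -8 - 9*B*K (I(K, B) = (-9*K)*B - 8 = -9*B*K - 8 = -8 - 9*B*K)
I(-9, -9) - 1*(-199) = (-8 - 9*(-9)*(-9)) - 1*(-199) = (-8 - 729) + 199 = -737 + 199 = -538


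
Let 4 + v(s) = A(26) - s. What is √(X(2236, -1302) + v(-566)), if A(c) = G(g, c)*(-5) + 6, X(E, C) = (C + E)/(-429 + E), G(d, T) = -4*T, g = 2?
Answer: 15*√15796794/1807 ≈ 32.993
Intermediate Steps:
X(E, C) = (C + E)/(-429 + E)
A(c) = 6 + 20*c (A(c) = -4*c*(-5) + 6 = 20*c + 6 = 6 + 20*c)
v(s) = 522 - s (v(s) = -4 + ((6 + 20*26) - s) = -4 + ((6 + 520) - s) = -4 + (526 - s) = 522 - s)
√(X(2236, -1302) + v(-566)) = √((-1302 + 2236)/(-429 + 2236) + (522 - 1*(-566))) = √(934/1807 + (522 + 566)) = √((1/1807)*934 + 1088) = √(934/1807 + 1088) = √(1966950/1807) = 15*√15796794/1807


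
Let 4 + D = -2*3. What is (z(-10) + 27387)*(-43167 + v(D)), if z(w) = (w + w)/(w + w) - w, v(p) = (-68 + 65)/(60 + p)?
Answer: -29567277747/25 ≈ -1.1827e+9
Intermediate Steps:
D = -10 (D = -4 - 2*3 = -4 - 6 = -10)
v(p) = -3/(60 + p)
z(w) = 1 - w (z(w) = (2*w)/((2*w)) - w = (2*w)*(1/(2*w)) - w = 1 - w)
(z(-10) + 27387)*(-43167 + v(D)) = ((1 - 1*(-10)) + 27387)*(-43167 - 3/(60 - 10)) = ((1 + 10) + 27387)*(-43167 - 3/50) = (11 + 27387)*(-43167 - 3*1/50) = 27398*(-43167 - 3/50) = 27398*(-2158353/50) = -29567277747/25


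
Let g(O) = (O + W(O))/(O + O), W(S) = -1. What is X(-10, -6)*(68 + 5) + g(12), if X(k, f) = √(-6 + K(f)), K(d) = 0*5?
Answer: 11/24 + 73*I*√6 ≈ 0.45833 + 178.81*I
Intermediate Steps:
K(d) = 0
X(k, f) = I*√6 (X(k, f) = √(-6 + 0) = √(-6) = I*√6)
g(O) = (-1 + O)/(2*O) (g(O) = (O - 1)/(O + O) = (-1 + O)/((2*O)) = (-1 + O)*(1/(2*O)) = (-1 + O)/(2*O))
X(-10, -6)*(68 + 5) + g(12) = (I*√6)*(68 + 5) + (½)*(-1 + 12)/12 = (I*√6)*73 + (½)*(1/12)*11 = 73*I*√6 + 11/24 = 11/24 + 73*I*√6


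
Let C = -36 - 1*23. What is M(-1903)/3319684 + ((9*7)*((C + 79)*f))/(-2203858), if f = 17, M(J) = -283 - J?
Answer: -8442172665/914514017609 ≈ -0.0092313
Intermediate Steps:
C = -59 (C = -36 - 23 = -59)
M(-1903)/3319684 + ((9*7)*((C + 79)*f))/(-2203858) = (-283 - 1*(-1903))/3319684 + ((9*7)*((-59 + 79)*17))/(-2203858) = (-283 + 1903)*(1/3319684) + (63*(20*17))*(-1/2203858) = 1620*(1/3319684) + (63*340)*(-1/2203858) = 405/829921 + 21420*(-1/2203858) = 405/829921 - 10710/1101929 = -8442172665/914514017609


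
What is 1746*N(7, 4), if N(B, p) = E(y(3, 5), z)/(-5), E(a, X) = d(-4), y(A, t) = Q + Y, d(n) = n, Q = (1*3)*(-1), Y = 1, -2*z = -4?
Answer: 6984/5 ≈ 1396.8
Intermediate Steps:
z = 2 (z = -1/2*(-4) = 2)
Q = -3 (Q = 3*(-1) = -3)
y(A, t) = -2 (y(A, t) = -3 + 1 = -2)
E(a, X) = -4
N(B, p) = 4/5 (N(B, p) = -4/(-5) = -4*(-1/5) = 4/5)
1746*N(7, 4) = 1746*(4/5) = 6984/5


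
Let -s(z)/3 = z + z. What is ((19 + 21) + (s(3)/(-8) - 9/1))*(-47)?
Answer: -6251/4 ≈ -1562.8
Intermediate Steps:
s(z) = -6*z (s(z) = -3*(z + z) = -6*z)
((19 + 21) + (s(3)/(-8) - 9/1))*(-47) = ((19 + 21) + (-6*3/(-8) - 9/1))*(-47) = (40 + (-18*(-⅛) - 9*1))*(-47) = (40 + (9/4 - 9))*(-47) = (40 - 27/4)*(-47) = (133/4)*(-47) = -6251/4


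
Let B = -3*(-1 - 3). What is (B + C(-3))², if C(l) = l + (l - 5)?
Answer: 1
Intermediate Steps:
C(l) = -5 + 2*l (C(l) = l + (-5 + l) = -5 + 2*l)
B = 12 (B = -3*(-4) = 12)
(B + C(-3))² = (12 + (-5 + 2*(-3)))² = (12 + (-5 - 6))² = (12 - 11)² = 1² = 1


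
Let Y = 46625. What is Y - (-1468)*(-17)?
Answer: 21669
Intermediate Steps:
Y - (-1468)*(-17) = 46625 - (-1468)*(-17) = 46625 - 1*24956 = 46625 - 24956 = 21669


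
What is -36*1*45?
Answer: -1620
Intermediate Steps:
-36*1*45 = -36*45 = -1620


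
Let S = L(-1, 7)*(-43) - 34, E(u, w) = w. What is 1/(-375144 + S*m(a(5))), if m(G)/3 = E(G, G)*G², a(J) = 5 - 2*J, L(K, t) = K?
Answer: -1/378519 ≈ -2.6419e-6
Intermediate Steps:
m(G) = 3*G³ (m(G) = 3*(G*G²) = 3*G³)
S = 9 (S = -1*(-43) - 34 = 43 - 34 = 9)
1/(-375144 + S*m(a(5))) = 1/(-375144 + 9*(3*(5 - 2*5)³)) = 1/(-375144 + 9*(3*(5 - 10)³)) = 1/(-375144 + 9*(3*(-5)³)) = 1/(-375144 + 9*(3*(-125))) = 1/(-375144 + 9*(-375)) = 1/(-375144 - 3375) = 1/(-378519) = -1/378519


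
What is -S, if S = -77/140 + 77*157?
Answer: -241769/20 ≈ -12088.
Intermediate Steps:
S = 241769/20 (S = -77*1/140 + 12089 = -11/20 + 12089 = 241769/20 ≈ 12088.)
-S = -1*241769/20 = -241769/20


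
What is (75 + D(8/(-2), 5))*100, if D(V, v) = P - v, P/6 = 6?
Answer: 10600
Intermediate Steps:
P = 36 (P = 6*6 = 36)
D(V, v) = 36 - v
(75 + D(8/(-2), 5))*100 = (75 + (36 - 1*5))*100 = (75 + (36 - 5))*100 = (75 + 31)*100 = 106*100 = 10600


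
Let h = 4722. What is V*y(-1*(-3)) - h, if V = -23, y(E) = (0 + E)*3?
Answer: -4929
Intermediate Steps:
y(E) = 3*E (y(E) = E*3 = 3*E)
V*y(-1*(-3)) - h = -69*(-1*(-3)) - 1*4722 = -69*3 - 4722 = -23*9 - 4722 = -207 - 4722 = -4929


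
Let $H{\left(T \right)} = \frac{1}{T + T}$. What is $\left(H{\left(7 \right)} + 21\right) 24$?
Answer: $\frac{3540}{7} \approx 505.71$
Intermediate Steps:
$H{\left(T \right)} = \frac{1}{2 T}$
$\left(H{\left(7 \right)} + 21\right) 24 = \left(\frac{1}{2 \cdot 7} + 21\right) 24 = \left(\frac{1}{2} \cdot \frac{1}{7} + 21\right) 24 = \left(\frac{1}{14} + 21\right) 24 = \frac{295}{14} \cdot 24 = \frac{3540}{7}$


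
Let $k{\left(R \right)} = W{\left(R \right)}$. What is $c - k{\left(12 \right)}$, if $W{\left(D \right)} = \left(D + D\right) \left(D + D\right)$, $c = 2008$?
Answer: $1432$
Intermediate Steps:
$W{\left(D \right)} = 4 D^{2}$ ($W{\left(D \right)} = 2 D 2 D = 4 D^{2}$)
$k{\left(R \right)} = 4 R^{2}$
$c - k{\left(12 \right)} = 2008 - 4 \cdot 12^{2} = 2008 - 4 \cdot 144 = 2008 - 576 = 1432$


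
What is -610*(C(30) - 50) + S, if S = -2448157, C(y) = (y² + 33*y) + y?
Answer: -3588857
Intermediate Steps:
C(y) = y² + 34*y
-610*(C(30) - 50) + S = -610*(30*(34 + 30) - 50) - 2448157 = -610*(30*64 - 50) - 2448157 = -610*(1920 - 50) - 2448157 = -610*1870 - 2448157 = -1140700 - 2448157 = -3588857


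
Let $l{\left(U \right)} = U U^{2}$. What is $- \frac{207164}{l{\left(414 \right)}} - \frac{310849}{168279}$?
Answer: $- \frac{1841005607101}{995060988198} \approx -1.8501$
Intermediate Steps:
$l{\left(U \right)} = U^{3}$
$- \frac{207164}{l{\left(414 \right)}} - \frac{310849}{168279} = - \frac{207164}{414^{3}} - \frac{310849}{168279} = - \frac{207164}{70957944} - \frac{310849}{168279} = \left(-207164\right) \frac{1}{70957944} - \frac{310849}{168279} = - \frac{51791}{17739486} - \frac{310849}{168279} = - \frac{1841005607101}{995060988198}$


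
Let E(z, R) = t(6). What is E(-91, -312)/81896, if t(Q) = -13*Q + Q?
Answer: -9/10237 ≈ -0.00087916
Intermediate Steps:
t(Q) = -12*Q
E(z, R) = -72 (E(z, R) = -12*6 = -72)
E(-91, -312)/81896 = -72/81896 = -72*1/81896 = -9/10237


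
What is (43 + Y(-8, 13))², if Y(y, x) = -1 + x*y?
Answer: 3844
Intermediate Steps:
(43 + Y(-8, 13))² = (43 + (-1 + 13*(-8)))² = (43 + (-1 - 104))² = (43 - 105)² = (-62)² = 3844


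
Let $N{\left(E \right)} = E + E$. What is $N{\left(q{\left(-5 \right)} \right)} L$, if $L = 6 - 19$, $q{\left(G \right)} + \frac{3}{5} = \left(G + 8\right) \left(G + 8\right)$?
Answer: $- \frac{1092}{5} \approx -218.4$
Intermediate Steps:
$q{\left(G \right)} = - \frac{3}{5} + \left(8 + G\right)^{2}$ ($q{\left(G \right)} = - \frac{3}{5} + \left(G + 8\right) \left(G + 8\right) = - \frac{3}{5} + \left(8 + G\right) \left(8 + G\right) = - \frac{3}{5} + \left(8 + G\right)^{2}$)
$L = -13$ ($L = 6 - 19 = -13$)
$N{\left(E \right)} = 2 E$
$N{\left(q{\left(-5 \right)} \right)} L = 2 \left(- \frac{3}{5} + \left(8 - 5\right)^{2}\right) \left(-13\right) = 2 \left(- \frac{3}{5} + 3^{2}\right) \left(-13\right) = 2 \left(- \frac{3}{5} + 9\right) \left(-13\right) = 2 \cdot \frac{42}{5} \left(-13\right) = \frac{84}{5} \left(-13\right) = - \frac{1092}{5}$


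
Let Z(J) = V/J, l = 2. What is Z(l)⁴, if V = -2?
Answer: 1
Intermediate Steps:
Z(J) = -2/J
Z(l)⁴ = (-2/2)⁴ = (-2*½)⁴ = (-1)⁴ = 1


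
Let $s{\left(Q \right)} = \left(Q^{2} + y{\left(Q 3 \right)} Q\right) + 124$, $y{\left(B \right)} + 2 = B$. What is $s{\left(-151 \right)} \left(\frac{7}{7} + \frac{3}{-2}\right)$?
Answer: $-45815$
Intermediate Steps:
$y{\left(B \right)} = -2 + B$
$s{\left(Q \right)} = 124 + Q^{2} + Q \left(-2 + 3 Q\right)$ ($s{\left(Q \right)} = \left(Q^{2} + \left(-2 + Q 3\right) Q\right) + 124 = \left(Q^{2} + \left(-2 + 3 Q\right) Q\right) + 124 = \left(Q^{2} + Q \left(-2 + 3 Q\right)\right) + 124 = 124 + Q^{2} + Q \left(-2 + 3 Q\right)$)
$s{\left(-151 \right)} \left(\frac{7}{7} + \frac{3}{-2}\right) = \left(124 - -302 + 4 \left(-151\right)^{2}\right) \left(\frac{7}{7} + \frac{3}{-2}\right) = \left(124 + 302 + 4 \cdot 22801\right) \left(7 \cdot \frac{1}{7} + 3 \left(- \frac{1}{2}\right)\right) = \left(124 + 302 + 91204\right) \left(1 - \frac{3}{2}\right) = 91630 \left(- \frac{1}{2}\right) = -45815$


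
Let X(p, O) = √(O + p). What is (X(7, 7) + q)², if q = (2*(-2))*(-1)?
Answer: (4 + √14)² ≈ 59.933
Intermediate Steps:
q = 4 (q = -4*(-1) = 4)
(X(7, 7) + q)² = (√(7 + 7) + 4)² = (√14 + 4)² = (4 + √14)²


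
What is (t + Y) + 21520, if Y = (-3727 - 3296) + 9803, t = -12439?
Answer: 11861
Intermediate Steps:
Y = 2780 (Y = -7023 + 9803 = 2780)
(t + Y) + 21520 = (-12439 + 2780) + 21520 = -9659 + 21520 = 11861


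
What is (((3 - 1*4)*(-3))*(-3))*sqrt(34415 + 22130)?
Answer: -9*sqrt(56545) ≈ -2140.1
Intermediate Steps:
(((3 - 1*4)*(-3))*(-3))*sqrt(34415 + 22130) = (((3 - 4)*(-3))*(-3))*sqrt(56545) = (-1*(-3)*(-3))*sqrt(56545) = (3*(-3))*sqrt(56545) = -9*sqrt(56545)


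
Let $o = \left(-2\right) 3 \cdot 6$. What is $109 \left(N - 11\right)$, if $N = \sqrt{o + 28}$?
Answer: $-1199 + 218 i \sqrt{2} \approx -1199.0 + 308.3 i$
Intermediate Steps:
$o = -36$ ($o = \left(-6\right) 6 = -36$)
$N = 2 i \sqrt{2}$ ($N = \sqrt{-36 + 28} = \sqrt{-8} = 2 i \sqrt{2} \approx 2.8284 i$)
$109 \left(N - 11\right) = 109 \left(2 i \sqrt{2} - 11\right) = 109 \left(-11 + 2 i \sqrt{2}\right) = -1199 + 218 i \sqrt{2}$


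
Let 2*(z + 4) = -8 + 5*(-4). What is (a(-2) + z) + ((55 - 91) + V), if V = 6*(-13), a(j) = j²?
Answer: -128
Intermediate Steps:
V = -78
z = -18 (z = -4 + (-8 + 5*(-4))/2 = -4 + (-8 - 20)/2 = -4 + (½)*(-28) = -4 - 14 = -18)
(a(-2) + z) + ((55 - 91) + V) = ((-2)² - 18) + ((55 - 91) - 78) = (4 - 18) + (-36 - 78) = -14 - 114 = -128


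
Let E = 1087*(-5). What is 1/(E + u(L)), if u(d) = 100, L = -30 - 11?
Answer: -1/5335 ≈ -0.00018744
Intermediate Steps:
L = -41
E = -5435
1/(E + u(L)) = 1/(-5435 + 100) = 1/(-5335) = -1/5335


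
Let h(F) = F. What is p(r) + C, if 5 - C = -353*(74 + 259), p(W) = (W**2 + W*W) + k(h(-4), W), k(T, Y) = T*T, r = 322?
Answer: 324938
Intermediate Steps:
k(T, Y) = T**2
p(W) = 16 + 2*W**2 (p(W) = (W**2 + W*W) + (-4)**2 = (W**2 + W**2) + 16 = 2*W**2 + 16 = 16 + 2*W**2)
C = 117554 (C = 5 - (-353)*(74 + 259) = 5 - (-353)*333 = 5 - 1*(-117549) = 5 + 117549 = 117554)
p(r) + C = (16 + 2*322**2) + 117554 = (16 + 2*103684) + 117554 = (16 + 207368) + 117554 = 207384 + 117554 = 324938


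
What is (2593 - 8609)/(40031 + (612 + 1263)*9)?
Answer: -3008/28453 ≈ -0.10572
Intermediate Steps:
(2593 - 8609)/(40031 + (612 + 1263)*9) = -6016/(40031 + 1875*9) = -6016/(40031 + 16875) = -6016/56906 = -6016*1/56906 = -3008/28453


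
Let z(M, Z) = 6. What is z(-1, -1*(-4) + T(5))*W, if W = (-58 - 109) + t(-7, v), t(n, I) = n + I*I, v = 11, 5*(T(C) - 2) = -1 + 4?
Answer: -318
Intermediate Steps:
T(C) = 13/5 (T(C) = 2 + (-1 + 4)/5 = 2 + (⅕)*3 = 2 + ⅗ = 13/5)
t(n, I) = n + I²
W = -53 (W = (-58 - 109) + (-7 + 11²) = -167 + (-7 + 121) = -167 + 114 = -53)
z(-1, -1*(-4) + T(5))*W = 6*(-53) = -318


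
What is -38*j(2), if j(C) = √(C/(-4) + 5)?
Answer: -57*√2 ≈ -80.610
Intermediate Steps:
j(C) = √(5 - C/4) (j(C) = √(C*(-¼) + 5) = √(-C/4 + 5) = √(5 - C/4))
-38*j(2) = -19*√(20 - 1*2) = -19*√(20 - 2) = -19*√18 = -19*3*√2 = -57*√2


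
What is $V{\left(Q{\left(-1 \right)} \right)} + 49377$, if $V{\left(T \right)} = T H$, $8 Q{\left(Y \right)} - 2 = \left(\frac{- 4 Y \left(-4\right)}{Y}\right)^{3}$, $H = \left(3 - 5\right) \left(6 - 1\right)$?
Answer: $\frac{88509}{2} \approx 44255.0$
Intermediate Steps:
$H = -10$ ($H = \left(-2\right) 5 = -10$)
$Q{\left(Y \right)} = \frac{2049}{4}$ ($Q{\left(Y \right)} = \frac{1}{4} + \frac{\left(\frac{- 4 Y \left(-4\right)}{Y}\right)^{3}}{8} = \frac{1}{4} + \frac{\left(\frac{16 Y}{Y}\right)^{3}}{8} = \frac{1}{4} + \frac{16^{3}}{8} = \frac{1}{4} + \frac{1}{8} \cdot 4096 = \frac{1}{4} + 512 = \frac{2049}{4}$)
$V{\left(T \right)} = - 10 T$ ($V{\left(T \right)} = T \left(-10\right) = - 10 T$)
$V{\left(Q{\left(-1 \right)} \right)} + 49377 = \left(-10\right) \frac{2049}{4} + 49377 = - \frac{10245}{2} + 49377 = \frac{88509}{2}$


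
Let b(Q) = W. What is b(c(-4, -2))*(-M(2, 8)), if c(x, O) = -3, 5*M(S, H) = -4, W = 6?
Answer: 24/5 ≈ 4.8000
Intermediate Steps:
M(S, H) = -⅘ (M(S, H) = (⅕)*(-4) = -⅘)
b(Q) = 6
b(c(-4, -2))*(-M(2, 8)) = 6*(-1*(-⅘)) = 6*(⅘) = 24/5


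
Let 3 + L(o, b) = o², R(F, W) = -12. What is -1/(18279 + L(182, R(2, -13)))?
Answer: -1/51400 ≈ -1.9455e-5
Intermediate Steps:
L(o, b) = -3 + o²
-1/(18279 + L(182, R(2, -13))) = -1/(18279 + (-3 + 182²)) = -1/(18279 + (-3 + 33124)) = -1/(18279 + 33121) = -1/51400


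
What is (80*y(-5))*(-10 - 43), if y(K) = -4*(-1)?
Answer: -16960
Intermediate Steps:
y(K) = 4
(80*y(-5))*(-10 - 43) = (80*4)*(-10 - 43) = 320*(-53) = -16960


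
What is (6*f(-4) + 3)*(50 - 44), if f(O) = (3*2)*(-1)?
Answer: -198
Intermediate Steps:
f(O) = -6 (f(O) = 6*(-1) = -6)
(6*f(-4) + 3)*(50 - 44) = (6*(-6) + 3)*(50 - 44) = (-36 + 3)*6 = -33*6 = -198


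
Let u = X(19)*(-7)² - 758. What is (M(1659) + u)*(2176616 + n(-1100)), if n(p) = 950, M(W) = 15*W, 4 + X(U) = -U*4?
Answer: 44002076162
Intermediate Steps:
X(U) = -4 - 4*U (X(U) = -4 - U*4 = -4 - 4*U)
u = -4678 (u = (-4 - 4*19)*(-7)² - 758 = (-4 - 76)*49 - 758 = -80*49 - 758 = -3920 - 758 = -4678)
(M(1659) + u)*(2176616 + n(-1100)) = (15*1659 - 4678)*(2176616 + 950) = (24885 - 4678)*2177566 = 20207*2177566 = 44002076162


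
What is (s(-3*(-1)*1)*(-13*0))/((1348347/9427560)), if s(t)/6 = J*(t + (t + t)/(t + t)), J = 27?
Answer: 0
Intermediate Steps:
s(t) = 162 + 162*t (s(t) = 6*(27*(t + (t + t)/(t + t))) = 6*(27*(t + (2*t)/((2*t)))) = 6*(27*(t + (2*t)*(1/(2*t)))) = 6*(27*(t + 1)) = 6*(27*(1 + t)) = 6*(27 + 27*t) = 162 + 162*t)
(s(-3*(-1)*1)*(-13*0))/((1348347/9427560)) = ((162 + 162*(-3*(-1)*1))*(-13*0))/((1348347/9427560)) = ((162 + 162*(3*1))*0)/((1348347*(1/9427560))) = ((162 + 162*3)*0)/(449449/3142520) = ((162 + 486)*0)*(3142520/449449) = (648*0)*(3142520/449449) = 0*(3142520/449449) = 0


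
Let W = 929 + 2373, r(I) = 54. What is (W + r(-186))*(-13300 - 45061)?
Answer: -195859516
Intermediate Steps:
W = 3302
(W + r(-186))*(-13300 - 45061) = (3302 + 54)*(-13300 - 45061) = 3356*(-58361) = -195859516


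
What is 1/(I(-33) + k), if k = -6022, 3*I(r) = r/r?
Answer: -3/18065 ≈ -0.00016607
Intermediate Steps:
I(r) = ⅓ (I(r) = (r/r)/3 = (⅓)*1 = ⅓)
1/(I(-33) + k) = 1/(⅓ - 6022) = 1/(-18065/3) = -3/18065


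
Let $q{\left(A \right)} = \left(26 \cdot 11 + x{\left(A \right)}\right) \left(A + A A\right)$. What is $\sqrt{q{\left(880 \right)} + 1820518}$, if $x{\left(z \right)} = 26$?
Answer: $\sqrt{243707878} \approx 15611.0$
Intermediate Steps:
$q{\left(A \right)} = 312 A + 312 A^{2}$ ($q{\left(A \right)} = \left(26 \cdot 11 + 26\right) \left(A + A A\right) = \left(286 + 26\right) \left(A + A^{2}\right) = 312 \left(A + A^{2}\right) = 312 A + 312 A^{2}$)
$\sqrt{q{\left(880 \right)} + 1820518} = \sqrt{312 \cdot 880 \left(1 + 880\right) + 1820518} = \sqrt{312 \cdot 880 \cdot 881 + 1820518} = \sqrt{241887360 + 1820518} = \sqrt{243707878}$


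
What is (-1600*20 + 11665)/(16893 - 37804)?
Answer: 20335/20911 ≈ 0.97246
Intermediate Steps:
(-1600*20 + 11665)/(16893 - 37804) = (-32000 + 11665)/(-20911) = -20335*(-1/20911) = 20335/20911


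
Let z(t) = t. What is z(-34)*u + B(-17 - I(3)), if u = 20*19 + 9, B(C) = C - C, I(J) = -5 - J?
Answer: -13226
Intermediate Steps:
B(C) = 0
u = 389 (u = 380 + 9 = 389)
z(-34)*u + B(-17 - I(3)) = -34*389 + 0 = -13226 + 0 = -13226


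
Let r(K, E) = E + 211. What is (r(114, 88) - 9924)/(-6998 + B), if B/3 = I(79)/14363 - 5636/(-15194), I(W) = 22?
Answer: 1050238718375/763469819374 ≈ 1.3756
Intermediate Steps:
r(K, E) = 211 + E
B = 121926204/109115711 (B = 3*(22/14363 - 5636/(-15194)) = 3*(22*(1/14363) - 5636*(-1/15194)) = 3*(22/14363 + 2818/7597) = 3*(40642068/109115711) = 121926204/109115711 ≈ 1.1174)
(r(114, 88) - 9924)/(-6998 + B) = ((211 + 88) - 9924)/(-6998 + 121926204/109115711) = (299 - 9924)/(-763469819374/109115711) = -9625*(-109115711/763469819374) = 1050238718375/763469819374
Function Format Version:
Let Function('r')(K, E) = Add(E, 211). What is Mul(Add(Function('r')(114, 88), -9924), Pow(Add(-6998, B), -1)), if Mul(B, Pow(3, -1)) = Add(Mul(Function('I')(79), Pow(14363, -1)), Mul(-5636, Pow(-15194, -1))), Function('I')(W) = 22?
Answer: Rational(1050238718375, 763469819374) ≈ 1.3756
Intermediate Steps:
Function('r')(K, E) = Add(211, E)
B = Rational(121926204, 109115711) (B = Mul(3, Add(Mul(22, Pow(14363, -1)), Mul(-5636, Pow(-15194, -1)))) = Mul(3, Add(Mul(22, Rational(1, 14363)), Mul(-5636, Rational(-1, 15194)))) = Mul(3, Add(Rational(22, 14363), Rational(2818, 7597))) = Mul(3, Rational(40642068, 109115711)) = Rational(121926204, 109115711) ≈ 1.1174)
Mul(Add(Function('r')(114, 88), -9924), Pow(Add(-6998, B), -1)) = Mul(Add(Add(211, 88), -9924), Pow(Add(-6998, Rational(121926204, 109115711)), -1)) = Mul(Add(299, -9924), Pow(Rational(-763469819374, 109115711), -1)) = Mul(-9625, Rational(-109115711, 763469819374)) = Rational(1050238718375, 763469819374)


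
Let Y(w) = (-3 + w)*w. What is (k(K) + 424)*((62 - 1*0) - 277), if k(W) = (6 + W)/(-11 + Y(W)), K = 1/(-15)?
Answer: -221140615/2429 ≈ -91042.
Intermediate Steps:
Y(w) = w*(-3 + w)
K = -1/15 ≈ -0.066667
k(W) = (6 + W)/(-11 + W*(-3 + W))
(k(K) + 424)*((62 - 1*0) - 277) = ((6 - 1/15)/(-11 - (-3 - 1/15)/15) + 424)*((62 - 1*0) - 277) = ((89/15)/(-11 - 1/15*(-46/15)) + 424)*((62 + 0) - 277) = ((89/15)/(-11 + 46/225) + 424)*(62 - 277) = ((89/15)/(-2429/225) + 424)*(-215) = (-225/2429*89/15 + 424)*(-215) = (-1335/2429 + 424)*(-215) = (1028561/2429)*(-215) = -221140615/2429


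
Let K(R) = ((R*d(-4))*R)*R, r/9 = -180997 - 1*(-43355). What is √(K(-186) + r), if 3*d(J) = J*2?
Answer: 3*√1768982 ≈ 3990.1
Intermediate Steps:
r = -1238778 (r = 9*(-180997 - 1*(-43355)) = 9*(-180997 + 43355) = 9*(-137642) = -1238778)
d(J) = 2*J/3 (d(J) = (J*2)/3 = (2*J)/3 = 2*J/3)
K(R) = -8*R³/3 (K(R) = ((R*((⅔)*(-4)))*R)*R = ((R*(-8/3))*R)*R = ((-8*R/3)*R)*R = (-8*R²/3)*R = -8*R³/3)
√(K(-186) + r) = √(-8/3*(-186)³ - 1238778) = √(-8/3*(-6434856) - 1238778) = √(17159616 - 1238778) = √15920838 = 3*√1768982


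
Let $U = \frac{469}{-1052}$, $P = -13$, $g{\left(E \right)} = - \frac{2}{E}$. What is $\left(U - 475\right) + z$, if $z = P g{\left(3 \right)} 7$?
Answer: $- \frac{1309043}{3156} \approx -414.78$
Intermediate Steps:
$z = \frac{182}{3}$ ($z = - 13 \left(- \frac{2}{3}\right) 7 = - 13 \left(\left(-2\right) \frac{1}{3}\right) 7 = \left(-13\right) \left(- \frac{2}{3}\right) 7 = \frac{26}{3} \cdot 7 = \frac{182}{3} \approx 60.667$)
$U = - \frac{469}{1052}$ ($U = 469 \left(- \frac{1}{1052}\right) = - \frac{469}{1052} \approx -0.44582$)
$\left(U - 475\right) + z = \left(- \frac{469}{1052} - 475\right) + \frac{182}{3} = - \frac{500169}{1052} + \frac{182}{3} = - \frac{1309043}{3156}$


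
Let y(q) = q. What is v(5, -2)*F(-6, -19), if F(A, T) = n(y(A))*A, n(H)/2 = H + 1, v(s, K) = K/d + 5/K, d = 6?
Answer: -170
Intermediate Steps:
v(s, K) = 5/K + K/6 (v(s, K) = K/6 + 5/K = 5/K + K/6)
n(H) = 2 + 2*H (n(H) = 2*(H + 1) = 2*(1 + H) = 2 + 2*H)
F(A, T) = A*(2 + 2*A) (F(A, T) = (2 + 2*A)*A = A*(2 + 2*A))
v(5, -2)*F(-6, -19) = (5/(-2) + (⅙)*(-2))*(2*(-6)*(1 - 6)) = (5*(-½) - ⅓)*(2*(-6)*(-5)) = (-5/2 - ⅓)*60 = -17/6*60 = -170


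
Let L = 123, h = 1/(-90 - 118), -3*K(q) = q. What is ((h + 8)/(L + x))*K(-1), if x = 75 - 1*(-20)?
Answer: 1663/136032 ≈ 0.012225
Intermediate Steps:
K(q) = -q/3
h = -1/208 (h = 1/(-208) = -1/208 ≈ -0.0048077)
x = 95 (x = 75 + 20 = 95)
((h + 8)/(L + x))*K(-1) = ((-1/208 + 8)/(123 + 95))*(-⅓*(-1)) = ((1663/208)/218)*(⅓) = ((1663/208)*(1/218))*(⅓) = (1663/45344)*(⅓) = 1663/136032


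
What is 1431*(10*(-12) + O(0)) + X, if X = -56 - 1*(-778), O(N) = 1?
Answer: -169567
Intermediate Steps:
X = 722 (X = -56 + 778 = 722)
1431*(10*(-12) + O(0)) + X = 1431*(10*(-12) + 1) + 722 = 1431*(-120 + 1) + 722 = 1431*(-119) + 722 = -170289 + 722 = -169567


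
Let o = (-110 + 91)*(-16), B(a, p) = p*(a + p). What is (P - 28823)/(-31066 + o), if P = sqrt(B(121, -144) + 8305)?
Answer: 28823/30762 - sqrt(11617)/30762 ≈ 0.93346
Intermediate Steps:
o = 304 (o = -19*(-16) = 304)
P = sqrt(11617) (P = sqrt(-144*(121 - 144) + 8305) = sqrt(-144*(-23) + 8305) = sqrt(3312 + 8305) = sqrt(11617) ≈ 107.78)
(P - 28823)/(-31066 + o) = (sqrt(11617) - 28823)/(-31066 + 304) = (-28823 + sqrt(11617))/(-30762) = (-28823 + sqrt(11617))*(-1/30762) = 28823/30762 - sqrt(11617)/30762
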